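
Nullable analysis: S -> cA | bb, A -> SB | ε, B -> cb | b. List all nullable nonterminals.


A nonterminal is nullable iff some alternative derives ε (directly, or every symbol in it is nullable)
Nullable: {A}


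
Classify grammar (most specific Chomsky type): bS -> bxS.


LHS has context (more than one symbol) and |LHS| ≤ |RHS|
Classification: Type 1 (Context-Sensitive)


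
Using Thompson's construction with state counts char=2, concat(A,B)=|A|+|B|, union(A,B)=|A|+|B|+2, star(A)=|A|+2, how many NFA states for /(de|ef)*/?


Syntax tree has 4 char leaf(s), 1 union(s), 1 star(s)
chars contribute 4×2 = 8; each union adds +2; each star adds +2
Total: 8 + 2 + 2 = 12 states


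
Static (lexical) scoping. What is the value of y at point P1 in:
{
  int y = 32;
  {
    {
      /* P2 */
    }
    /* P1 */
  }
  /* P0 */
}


P1's block does not declare y; resolves to the enclosing declaration at depth 0
y = 32


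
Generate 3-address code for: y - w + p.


Break into single-operator statements:
t1 = y - w
t2 = t1 + p


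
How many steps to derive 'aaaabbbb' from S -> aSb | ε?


Derivation: S => aSb => aaSbb => aaaSbbb => aaaaSbbbb => aaaabbbb
Steps: 5


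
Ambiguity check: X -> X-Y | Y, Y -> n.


precedence layered via separate nonterminal Y: deterministic
Unambiguous


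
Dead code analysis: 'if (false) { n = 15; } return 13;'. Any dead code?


condition is constant false, so the whole block is unreachable
Dead: 'if (false) { n = 15; }'


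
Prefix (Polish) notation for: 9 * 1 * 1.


left-to-right (same/higher precedence on left): tree is (* (* 9 1) 1)
Prefix: * * 9 1 1


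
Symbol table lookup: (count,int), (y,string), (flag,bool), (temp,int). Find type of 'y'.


Lookup 'y' → type string


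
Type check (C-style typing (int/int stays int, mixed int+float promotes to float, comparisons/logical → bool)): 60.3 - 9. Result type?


Operand types: float - int
Rule: mixed int/float promotes to float; int/int stays int
Result type: float


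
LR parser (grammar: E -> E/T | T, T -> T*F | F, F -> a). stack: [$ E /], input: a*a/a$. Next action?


no handle ('E/' is not any RHS); shift 'a'
Action: shift


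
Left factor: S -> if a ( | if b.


Common prefix: 'if'
Factored: S -> if S', S' -> a ( | b


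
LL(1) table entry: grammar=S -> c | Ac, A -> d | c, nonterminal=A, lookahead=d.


For [A, d]: 'd' ∈ FIRST(d)
Entry: A -> d


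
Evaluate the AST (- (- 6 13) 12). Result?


Evaluate inner: (- 6 13) = -7
Evaluate root: (- -7 12) = -19
Result: -19


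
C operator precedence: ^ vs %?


'%' is multiplicative (level 10); '^' is bitwise XOR (level 4)
Higher level binds tighter
'%' has higher precedence than '^'


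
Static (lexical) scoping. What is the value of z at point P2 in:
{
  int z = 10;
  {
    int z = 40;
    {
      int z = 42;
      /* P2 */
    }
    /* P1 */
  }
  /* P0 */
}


z declared in the same block as P2
z = 42


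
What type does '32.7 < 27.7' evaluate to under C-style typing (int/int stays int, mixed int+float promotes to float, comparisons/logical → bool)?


Operand types: float < float
Rule: comparison yields bool
Result type: bool


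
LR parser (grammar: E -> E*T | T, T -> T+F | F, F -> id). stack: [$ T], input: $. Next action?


lookahead ∉ {+} so T won't extend; reduce E -> T
Action: reduce (E -> T)


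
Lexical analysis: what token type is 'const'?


Pattern: reserved word
Type: KEYWORD


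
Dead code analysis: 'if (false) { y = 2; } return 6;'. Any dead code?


condition is constant false, so the whole block is unreachable
Dead: 'if (false) { y = 2; }'


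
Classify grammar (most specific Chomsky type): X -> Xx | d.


Left-linear: every RHS is a terminal or one nonterminal followed by a terminal
Classification: Type 3 (Regular)


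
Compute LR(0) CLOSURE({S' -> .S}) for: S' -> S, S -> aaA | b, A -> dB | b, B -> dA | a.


Start: S' -> .S
For each item with dot before a nonterminal B, add B -> .γ for every B-production
Closure: [S' -> .S, S -> .aaA, S -> .b]


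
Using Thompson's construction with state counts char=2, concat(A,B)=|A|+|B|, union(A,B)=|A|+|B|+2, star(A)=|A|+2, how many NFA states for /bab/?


Syntax tree has 3 char leaf(s), 0 union(s), 0 star(s)
chars contribute 3×2 = 6; each union adds +2; each star adds +2
Total: 6 + 0 + 0 = 6 states


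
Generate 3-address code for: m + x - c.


Break into single-operator statements:
t1 = m + x
t2 = t1 - c


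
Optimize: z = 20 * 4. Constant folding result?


20 * 4 = 80 at compile time
Optimized: z = 80


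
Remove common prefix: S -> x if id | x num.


Common prefix: 'x'
Factored: S -> x S', S' -> if id | num


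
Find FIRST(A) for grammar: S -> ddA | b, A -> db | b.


Per alternative of A: FIRST(db) = {d}; FIRST(b) = {b}
FIRST(A) = {b, d}


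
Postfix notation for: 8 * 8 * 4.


Left to right (same or higher precedence on left)
Postfix: 8 8 * 4 *


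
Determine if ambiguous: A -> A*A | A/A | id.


'id*id/id' has two parse trees (no precedence encoded between * and /)
Ambiguous


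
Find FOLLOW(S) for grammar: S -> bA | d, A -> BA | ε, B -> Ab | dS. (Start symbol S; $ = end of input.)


$ ∈ FOLLOW(S). For each A -> αBβ: add FIRST(β)\{ε} to FOLLOW(B); if β nullable, add FOLLOW(A).
FOLLOW(S) = {$, b, d}


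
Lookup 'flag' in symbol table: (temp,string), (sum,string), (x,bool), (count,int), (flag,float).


Lookup 'flag' → type float


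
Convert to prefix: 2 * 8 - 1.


left-to-right (same/higher precedence on left): tree is (- (* 2 8) 1)
Prefix: - * 2 8 1


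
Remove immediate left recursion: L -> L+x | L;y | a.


Left-recursive alternatives: L+x, L;y; non-recursive: a
Introduce L': L -> aL', L' -> +xL' | ;yL' | ε


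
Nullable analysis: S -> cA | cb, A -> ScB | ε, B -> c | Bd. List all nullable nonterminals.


A nonterminal is nullable iff some alternative derives ε (directly, or every symbol in it is nullable)
Nullable: {A}


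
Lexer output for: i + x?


Scan left to right, longest-match per lexeme
Tokens: ID(i), OP(+), ID(x)


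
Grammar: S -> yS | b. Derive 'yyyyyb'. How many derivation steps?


Derivation: S => yS => yyS => yyyS => yyyyS => yyyyyS => yyyyyb
Steps: 6


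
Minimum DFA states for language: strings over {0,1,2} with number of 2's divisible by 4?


Track (count of 2) mod 4: states 0..3, accept at 0
Minimal DFA: 4 states


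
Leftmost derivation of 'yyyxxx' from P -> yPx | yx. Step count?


Derivation: P => yPx => yyPxx => yyyxxx
Steps: 3


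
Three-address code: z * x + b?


Break into single-operator statements:
t1 = z * x
t2 = t1 + b


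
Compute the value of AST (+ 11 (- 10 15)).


Evaluate inner: (- 10 15) = -5
Evaluate root: (+ 11 -5) = 6
Result: 6


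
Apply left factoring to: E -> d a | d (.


Common prefix: 'd'
Factored: E -> d E', E' -> a | (


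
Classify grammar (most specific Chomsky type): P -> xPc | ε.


Single nonterminal LHS, but x^n c^n is not regular
Classification: Type 2 (Context-Free)


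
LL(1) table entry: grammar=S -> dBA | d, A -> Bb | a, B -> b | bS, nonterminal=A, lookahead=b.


For [A, b]: 'b' ∈ FIRST(Bb)
Entry: A -> Bb


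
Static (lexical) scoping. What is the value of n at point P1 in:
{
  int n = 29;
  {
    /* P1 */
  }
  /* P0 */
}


P1's block does not declare n; resolves to the enclosing declaration at depth 0
n = 29


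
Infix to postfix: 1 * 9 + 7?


Left to right (same or higher precedence on left)
Postfix: 1 9 * 7 +


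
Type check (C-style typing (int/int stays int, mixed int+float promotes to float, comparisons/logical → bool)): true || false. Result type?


Operand types: bool || bool
Rule: logical operators take bool operands and yield bool
Result type: bool


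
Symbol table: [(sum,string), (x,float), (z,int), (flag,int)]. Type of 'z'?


Lookup 'z' → type int


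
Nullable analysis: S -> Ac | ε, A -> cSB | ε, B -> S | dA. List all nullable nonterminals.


A nonterminal is nullable iff some alternative derives ε (directly, or every symbol in it is nullable)
Nullable: {A, B, S}


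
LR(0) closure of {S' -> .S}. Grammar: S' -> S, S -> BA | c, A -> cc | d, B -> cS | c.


Start: S' -> .S
For each item with dot before a nonterminal B, add B -> .γ for every B-production
Closure: [S' -> .S, S -> .BA, S -> .c, B -> .cS, B -> .c]


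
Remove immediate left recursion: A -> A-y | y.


Left-recursive alternatives: A-y; non-recursive: y
Introduce A': A -> yA', A' -> -yA' | ε


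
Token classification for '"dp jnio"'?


Pattern: double-quoted sequence
Type: STRING_LITERAL


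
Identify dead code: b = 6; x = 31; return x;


b is assigned but never read
Dead: 'b = 6'


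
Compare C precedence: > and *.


'*' is multiplicative (level 10); '>' is relational (level 7)
Higher level binds tighter
'*' has higher precedence than '>'


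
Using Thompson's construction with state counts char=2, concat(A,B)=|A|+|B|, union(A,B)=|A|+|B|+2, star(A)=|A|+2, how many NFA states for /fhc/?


Syntax tree has 3 char leaf(s), 0 union(s), 0 star(s)
chars contribute 3×2 = 6; each union adds +2; each star adds +2
Total: 6 + 0 + 0 = 6 states


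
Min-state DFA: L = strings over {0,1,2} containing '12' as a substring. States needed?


KMP-style automaton: 2 progress states + 1 absorbing accept = 3
Minimal DFA: 3 states


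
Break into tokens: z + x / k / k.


Scan left to right, longest-match per lexeme
Tokens: ID(z), OP(+), ID(x), OP(/), ID(k), OP(/), ID(k)


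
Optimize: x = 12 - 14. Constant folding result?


12 - 14 = -2 at compile time
Optimized: x = -2


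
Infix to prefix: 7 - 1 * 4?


'*' binds tighter: tree is (- 7 (* 1 4))
Prefix: - 7 * 1 4


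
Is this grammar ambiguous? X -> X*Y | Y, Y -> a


precedence layered via separate nonterminal Y: deterministic
Unambiguous


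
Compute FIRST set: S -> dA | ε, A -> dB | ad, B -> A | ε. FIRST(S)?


Per alternative of S: FIRST(dA) = {d}; FIRST(ε) = {ε}
FIRST(S) = {d, ε}


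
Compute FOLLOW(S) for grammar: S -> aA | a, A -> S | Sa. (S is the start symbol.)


$ ∈ FOLLOW(S). For each A -> αBβ: add FIRST(β)\{ε} to FOLLOW(B); if β nullable, add FOLLOW(A).
FOLLOW(S) = {$, a}


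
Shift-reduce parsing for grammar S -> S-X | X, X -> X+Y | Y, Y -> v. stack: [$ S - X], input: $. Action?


handle 'S-X' on top; lookahead ∈ FOLLOW(S) = {-, $}
Action: reduce (S -> S-X)


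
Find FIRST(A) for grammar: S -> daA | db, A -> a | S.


Per alternative of A: FIRST(a) = {a}; FIRST(S) = {d}
FIRST(A) = {a, d}


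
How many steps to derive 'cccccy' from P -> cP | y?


Derivation: P => cP => ccP => cccP => ccccP => cccccP => cccccy
Steps: 6


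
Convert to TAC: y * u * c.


Break into single-operator statements:
t1 = y * u
t2 = t1 * c


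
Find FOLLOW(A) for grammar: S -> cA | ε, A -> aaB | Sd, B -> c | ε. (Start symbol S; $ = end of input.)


$ ∈ FOLLOW(S). For each A -> αBβ: add FIRST(β)\{ε} to FOLLOW(B); if β nullable, add FOLLOW(A).
FOLLOW(A) = {$, d}


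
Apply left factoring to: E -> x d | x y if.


Common prefix: 'x'
Factored: E -> x E', E' -> d | y if


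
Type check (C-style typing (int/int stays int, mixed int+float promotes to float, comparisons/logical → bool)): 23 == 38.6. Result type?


Operand types: int == float
Rule: comparison yields bool
Result type: bool


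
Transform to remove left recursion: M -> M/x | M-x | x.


Left-recursive alternatives: M/x, M-x; non-recursive: x
Introduce M': M -> xM', M' -> /xM' | -xM' | ε


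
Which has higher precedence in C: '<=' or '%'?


'%' is multiplicative (level 10); '<=' is relational (level 7)
Higher level binds tighter
'%' has higher precedence than '<='


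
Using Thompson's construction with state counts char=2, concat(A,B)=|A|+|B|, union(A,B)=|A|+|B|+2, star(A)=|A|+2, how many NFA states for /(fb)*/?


Syntax tree has 2 char leaf(s), 0 union(s), 1 star(s)
chars contribute 2×2 = 4; each union adds +2; each star adds +2
Total: 4 + 0 + 2 = 6 states


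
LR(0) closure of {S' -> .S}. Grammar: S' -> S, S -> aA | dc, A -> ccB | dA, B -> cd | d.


Start: S' -> .S
For each item with dot before a nonterminal B, add B -> .γ for every B-production
Closure: [S' -> .S, S -> .aA, S -> .dc]


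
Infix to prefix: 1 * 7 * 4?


left-to-right (same/higher precedence on left): tree is (* (* 1 7) 4)
Prefix: * * 1 7 4


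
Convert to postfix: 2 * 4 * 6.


Left to right (same or higher precedence on left)
Postfix: 2 4 * 6 *


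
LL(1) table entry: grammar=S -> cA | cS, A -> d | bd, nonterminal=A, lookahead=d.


For [A, d]: 'd' ∈ FIRST(d)
Entry: A -> d


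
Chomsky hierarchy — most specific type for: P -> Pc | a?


Left-linear: every RHS is a terminal or one nonterminal followed by a terminal
Classification: Type 3 (Regular)


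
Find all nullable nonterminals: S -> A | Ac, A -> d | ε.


A nonterminal is nullable iff some alternative derives ε (directly, or every symbol in it is nullable)
Nullable: {A, S}


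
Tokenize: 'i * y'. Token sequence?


Scan left to right, longest-match per lexeme
Tokens: ID(i), OP(*), ID(y)


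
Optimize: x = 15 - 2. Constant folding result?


15 - 2 = 13 at compile time
Optimized: x = 13


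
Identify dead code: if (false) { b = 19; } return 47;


condition is constant false, so the whole block is unreachable
Dead: 'if (false) { b = 19; }'


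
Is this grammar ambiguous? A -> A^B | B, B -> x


precedence layered via separate nonterminal B: deterministic
Unambiguous


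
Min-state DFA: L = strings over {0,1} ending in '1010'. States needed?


Track the longest suffix of input matching a prefix of '1010': 5 classes (prefixes of length 0..4)
Minimal DFA: 5 states


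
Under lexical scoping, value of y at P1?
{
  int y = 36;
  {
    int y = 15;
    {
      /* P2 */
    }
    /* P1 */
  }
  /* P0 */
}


y declared in the same block as P1
y = 15


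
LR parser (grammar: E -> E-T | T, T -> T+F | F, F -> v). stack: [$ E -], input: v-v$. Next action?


no handle ('E-' is not any RHS); shift 'v'
Action: shift


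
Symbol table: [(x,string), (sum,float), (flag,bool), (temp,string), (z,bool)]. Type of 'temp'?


Lookup 'temp' → type string


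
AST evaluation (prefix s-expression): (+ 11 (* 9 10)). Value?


Evaluate inner: (* 9 10) = 90
Evaluate root: (+ 11 90) = 101
Result: 101


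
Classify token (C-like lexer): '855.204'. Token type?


Pattern: digits with a decimal point
Type: FLOAT_LITERAL


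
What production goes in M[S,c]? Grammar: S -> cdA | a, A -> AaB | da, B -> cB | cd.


For [S, c]: 'c' ∈ FIRST(cdA)
Entry: S -> cdA


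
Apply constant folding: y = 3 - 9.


3 - 9 = -6 at compile time
Optimized: y = -6


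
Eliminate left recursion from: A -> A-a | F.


Left-recursive alternatives: A-a; non-recursive: F
Introduce A': A -> FA', A' -> -aA' | ε


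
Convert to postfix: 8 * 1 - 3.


Left to right (same or higher precedence on left)
Postfix: 8 1 * 3 -


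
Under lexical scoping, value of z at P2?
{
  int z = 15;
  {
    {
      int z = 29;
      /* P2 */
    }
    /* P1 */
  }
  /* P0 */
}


z declared in the same block as P2
z = 29


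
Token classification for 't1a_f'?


Pattern: letter/underscore followed by alphanumerics, not a keyword
Type: IDENTIFIER


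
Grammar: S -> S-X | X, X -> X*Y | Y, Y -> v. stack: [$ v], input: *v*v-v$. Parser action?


'v' on top is the handle for Y -> v
Action: reduce (Y -> v)


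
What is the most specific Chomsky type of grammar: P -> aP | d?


Right-linear: every RHS is a terminal or a terminal followed by one nonterminal
Classification: Type 3 (Regular)


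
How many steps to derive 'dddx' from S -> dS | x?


Derivation: S => dS => ddS => dddS => dddx
Steps: 4


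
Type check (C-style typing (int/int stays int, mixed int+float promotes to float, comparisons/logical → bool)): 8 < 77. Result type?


Operand types: int < int
Rule: comparison yields bool
Result type: bool


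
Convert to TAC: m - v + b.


Break into single-operator statements:
t1 = m - v
t2 = t1 + b


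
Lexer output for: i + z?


Scan left to right, longest-match per lexeme
Tokens: ID(i), OP(+), ID(z)


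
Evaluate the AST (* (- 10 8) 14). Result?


Evaluate inner: (- 10 8) = 2
Evaluate root: (* 2 14) = 28
Result: 28


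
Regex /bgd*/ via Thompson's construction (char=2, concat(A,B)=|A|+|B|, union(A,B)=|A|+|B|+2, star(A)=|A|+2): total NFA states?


Syntax tree has 3 char leaf(s), 0 union(s), 1 star(s)
chars contribute 3×2 = 6; each union adds +2; each star adds +2
Total: 6 + 0 + 2 = 8 states


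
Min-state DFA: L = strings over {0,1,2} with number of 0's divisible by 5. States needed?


Track (count of 0) mod 5: states 0..4, accept at 0
Minimal DFA: 5 states


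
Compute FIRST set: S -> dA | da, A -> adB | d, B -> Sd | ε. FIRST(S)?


Per alternative of S: FIRST(dA) = {d}; FIRST(da) = {d}
FIRST(S) = {d}


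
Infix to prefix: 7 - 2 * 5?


'*' binds tighter: tree is (- 7 (* 2 5))
Prefix: - 7 * 2 5


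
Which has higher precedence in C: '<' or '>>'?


'>>' is shift (level 8); '<' is relational (level 7)
Higher level binds tighter
'>>' has higher precedence than '<'


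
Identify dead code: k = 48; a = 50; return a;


k is assigned but never read
Dead: 'k = 48'


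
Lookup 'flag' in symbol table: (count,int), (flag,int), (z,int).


Lookup 'flag' → type int


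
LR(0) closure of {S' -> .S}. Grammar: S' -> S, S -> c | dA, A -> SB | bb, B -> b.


Start: S' -> .S
For each item with dot before a nonterminal B, add B -> .γ for every B-production
Closure: [S' -> .S, S -> .c, S -> .dA]


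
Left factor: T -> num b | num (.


Common prefix: 'num'
Factored: T -> num T', T' -> b | (


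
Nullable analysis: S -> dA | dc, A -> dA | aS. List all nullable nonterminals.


A nonterminal is nullable iff some alternative derives ε (directly, or every symbol in it is nullable)
Nullable: {}


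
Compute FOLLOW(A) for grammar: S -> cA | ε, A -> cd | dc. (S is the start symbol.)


$ ∈ FOLLOW(S). For each A -> αBβ: add FIRST(β)\{ε} to FOLLOW(B); if β nullable, add FOLLOW(A).
FOLLOW(A) = {$}


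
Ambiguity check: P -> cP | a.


right-linear, alternatives start with distinct terminals 'c' vs 'a': unique leftmost derivation
Unambiguous


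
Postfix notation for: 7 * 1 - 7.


Left to right (same or higher precedence on left)
Postfix: 7 1 * 7 -


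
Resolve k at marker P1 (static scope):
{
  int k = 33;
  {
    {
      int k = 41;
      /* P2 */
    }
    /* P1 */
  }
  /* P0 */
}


P1's block does not declare k; resolves to the enclosing declaration at depth 0
k = 33


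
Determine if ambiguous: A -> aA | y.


right-linear, alternatives start with distinct terminals 'a' vs 'y': unique leftmost derivation
Unambiguous


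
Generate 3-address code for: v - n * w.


Break into single-operator statements:
t1 = n * w
t2 = v - t1


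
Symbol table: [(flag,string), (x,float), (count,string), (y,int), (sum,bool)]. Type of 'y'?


Lookup 'y' → type int


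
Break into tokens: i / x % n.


Scan left to right, longest-match per lexeme
Tokens: ID(i), OP(/), ID(x), OP(%), ID(n)


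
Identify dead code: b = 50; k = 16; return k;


b is assigned but never read
Dead: 'b = 50'


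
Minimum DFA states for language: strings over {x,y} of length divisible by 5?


Track length mod 5: states 0..4, accept at 0
Minimal DFA: 5 states


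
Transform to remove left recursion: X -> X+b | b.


Left-recursive alternatives: X+b; non-recursive: b
Introduce X': X -> bX', X' -> +bX' | ε


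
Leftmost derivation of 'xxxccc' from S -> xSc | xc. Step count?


Derivation: S => xSc => xxScc => xxxccc
Steps: 3


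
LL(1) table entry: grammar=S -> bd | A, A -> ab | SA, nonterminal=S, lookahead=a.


For [S, a]: 'a' ∈ FIRST(A)
Entry: S -> A


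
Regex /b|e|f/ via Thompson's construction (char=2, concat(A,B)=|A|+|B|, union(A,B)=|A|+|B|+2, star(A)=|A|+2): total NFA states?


Syntax tree has 3 char leaf(s), 2 union(s), 0 star(s)
chars contribute 3×2 = 6; each union adds +2; each star adds +2
Total: 6 + 4 + 0 = 10 states


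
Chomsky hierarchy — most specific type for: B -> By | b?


Left-linear: every RHS is a terminal or one nonterminal followed by a terminal
Classification: Type 3 (Regular)


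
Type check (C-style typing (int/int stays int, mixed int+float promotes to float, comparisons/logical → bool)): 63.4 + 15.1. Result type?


Operand types: float + float
Rule: mixed int/float promotes to float; int/int stays int
Result type: float


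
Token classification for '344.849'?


Pattern: digits with a decimal point
Type: FLOAT_LITERAL


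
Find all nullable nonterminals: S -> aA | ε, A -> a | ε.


A nonterminal is nullable iff some alternative derives ε (directly, or every symbol in it is nullable)
Nullable: {A, S}


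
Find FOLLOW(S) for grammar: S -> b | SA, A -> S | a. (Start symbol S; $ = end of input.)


$ ∈ FOLLOW(S). For each A -> αBβ: add FIRST(β)\{ε} to FOLLOW(B); if β nullable, add FOLLOW(A).
FOLLOW(S) = {$, a, b}


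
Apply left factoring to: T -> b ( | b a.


Common prefix: 'b'
Factored: T -> b T', T' -> ( | a


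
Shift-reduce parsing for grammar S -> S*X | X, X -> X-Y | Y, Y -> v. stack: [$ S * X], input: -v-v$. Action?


'-' can extend X; shift to build X -> X-Y
Action: shift


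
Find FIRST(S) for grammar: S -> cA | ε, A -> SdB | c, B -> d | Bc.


Per alternative of S: FIRST(cA) = {c}; FIRST(ε) = {ε}
FIRST(S) = {c, ε}


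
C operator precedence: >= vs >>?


'>>' is shift (level 8); '>=' is relational (level 7)
Higher level binds tighter
'>>' has higher precedence than '>='


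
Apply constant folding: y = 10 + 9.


10 + 9 = 19 at compile time
Optimized: y = 19


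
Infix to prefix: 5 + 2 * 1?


'*' binds tighter: tree is (+ 5 (* 2 1))
Prefix: + 5 * 2 1


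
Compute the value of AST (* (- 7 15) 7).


Evaluate inner: (- 7 15) = -8
Evaluate root: (* -8 7) = -56
Result: -56


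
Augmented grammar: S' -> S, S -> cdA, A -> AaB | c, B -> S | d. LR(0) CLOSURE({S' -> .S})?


Start: S' -> .S
For each item with dot before a nonterminal B, add B -> .γ for every B-production
Closure: [S' -> .S, S -> .cdA]


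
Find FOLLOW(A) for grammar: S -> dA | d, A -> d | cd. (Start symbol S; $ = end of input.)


$ ∈ FOLLOW(S). For each A -> αBβ: add FIRST(β)\{ε} to FOLLOW(B); if β nullable, add FOLLOW(A).
FOLLOW(A) = {$}


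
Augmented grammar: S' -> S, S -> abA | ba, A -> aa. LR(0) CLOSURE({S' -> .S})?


Start: S' -> .S
For each item with dot before a nonterminal B, add B -> .γ for every B-production
Closure: [S' -> .S, S -> .abA, S -> .ba]


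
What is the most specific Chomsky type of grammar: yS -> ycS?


LHS has context (more than one symbol) and |LHS| ≤ |RHS|
Classification: Type 1 (Context-Sensitive)


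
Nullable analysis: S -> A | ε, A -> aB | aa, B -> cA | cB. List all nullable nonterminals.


A nonterminal is nullable iff some alternative derives ε (directly, or every symbol in it is nullable)
Nullable: {S}


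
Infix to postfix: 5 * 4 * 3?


Left to right (same or higher precedence on left)
Postfix: 5 4 * 3 *


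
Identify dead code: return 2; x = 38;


statement follows a return and is unreachable
Dead: 'x = 38'


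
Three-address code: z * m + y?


Break into single-operator statements:
t1 = z * m
t2 = t1 + y


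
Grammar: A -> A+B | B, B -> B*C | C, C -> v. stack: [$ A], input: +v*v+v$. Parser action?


shift '+' to continue A -> A+B
Action: shift


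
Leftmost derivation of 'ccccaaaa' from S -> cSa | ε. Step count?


Derivation: S => cSa => ccSaa => cccSaaa => ccccSaaaa => ccccaaaa
Steps: 5


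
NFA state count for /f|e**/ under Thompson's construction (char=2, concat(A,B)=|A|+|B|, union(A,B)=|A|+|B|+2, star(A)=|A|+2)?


Syntax tree has 2 char leaf(s), 1 union(s), 2 star(s)
chars contribute 2×2 = 4; each union adds +2; each star adds +2
Total: 4 + 2 + 4 = 10 states


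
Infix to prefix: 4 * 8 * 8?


left-to-right (same/higher precedence on left): tree is (* (* 4 8) 8)
Prefix: * * 4 8 8


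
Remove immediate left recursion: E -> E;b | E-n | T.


Left-recursive alternatives: E;b, E-n; non-recursive: T
Introduce E': E -> TE', E' -> ;bE' | -nE' | ε


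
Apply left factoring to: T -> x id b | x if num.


Common prefix: 'x'
Factored: T -> x T', T' -> id b | if num


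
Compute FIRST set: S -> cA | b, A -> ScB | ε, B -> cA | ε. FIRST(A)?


Per alternative of A: FIRST(ScB) = {b, c}; FIRST(ε) = {ε}
FIRST(A) = {b, c, ε}


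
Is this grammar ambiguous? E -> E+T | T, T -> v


precedence layered via separate nonterminal T: deterministic
Unambiguous


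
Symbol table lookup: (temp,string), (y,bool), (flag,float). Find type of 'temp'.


Lookup 'temp' → type string


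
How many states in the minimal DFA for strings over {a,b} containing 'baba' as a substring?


KMP-style automaton: 4 progress states + 1 absorbing accept = 5
Minimal DFA: 5 states


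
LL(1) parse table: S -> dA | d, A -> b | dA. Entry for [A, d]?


For [A, d]: 'd' ∈ FIRST(dA)
Entry: A -> dA


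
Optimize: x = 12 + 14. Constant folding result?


12 + 14 = 26 at compile time
Optimized: x = 26


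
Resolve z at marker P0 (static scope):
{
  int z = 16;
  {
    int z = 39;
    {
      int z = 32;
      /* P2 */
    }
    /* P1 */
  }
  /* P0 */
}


z declared in the same block as P0
z = 16


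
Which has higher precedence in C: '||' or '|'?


'|' is bitwise OR (level 3); '||' is logical OR (level 1)
Higher level binds tighter
'|' has higher precedence than '||'


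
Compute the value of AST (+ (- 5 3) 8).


Evaluate inner: (- 5 3) = 2
Evaluate root: (+ 2 8) = 10
Result: 10


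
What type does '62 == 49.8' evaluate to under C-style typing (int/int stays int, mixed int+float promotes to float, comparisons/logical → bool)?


Operand types: int == float
Rule: comparison yields bool
Result type: bool


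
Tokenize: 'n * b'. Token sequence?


Scan left to right, longest-match per lexeme
Tokens: ID(n), OP(*), ID(b)


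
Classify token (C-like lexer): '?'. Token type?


Pattern: operator symbol
Type: OPERATOR


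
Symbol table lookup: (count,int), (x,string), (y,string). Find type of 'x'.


Lookup 'x' → type string


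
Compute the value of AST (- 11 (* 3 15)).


Evaluate inner: (* 3 15) = 45
Evaluate root: (- 11 45) = -34
Result: -34


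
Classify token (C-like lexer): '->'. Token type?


Pattern: operator symbol
Type: OPERATOR


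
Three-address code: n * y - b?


Break into single-operator statements:
t1 = n * y
t2 = t1 - b


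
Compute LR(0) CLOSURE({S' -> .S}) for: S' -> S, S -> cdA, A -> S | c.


Start: S' -> .S
For each item with dot before a nonterminal B, add B -> .γ for every B-production
Closure: [S' -> .S, S -> .cdA]


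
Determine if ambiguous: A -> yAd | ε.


balanced y^n…d^n: each string has a unique parse
Unambiguous


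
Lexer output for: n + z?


Scan left to right, longest-match per lexeme
Tokens: ID(n), OP(+), ID(z)


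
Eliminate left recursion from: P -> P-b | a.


Left-recursive alternatives: P-b; non-recursive: a
Introduce P': P -> aP', P' -> -bP' | ε


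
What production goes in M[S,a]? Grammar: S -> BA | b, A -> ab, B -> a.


For [S, a]: 'a' ∈ FIRST(BA)
Entry: S -> BA


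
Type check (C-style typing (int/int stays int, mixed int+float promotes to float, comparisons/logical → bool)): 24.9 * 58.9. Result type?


Operand types: float * float
Rule: mixed int/float promotes to float; int/int stays int
Result type: float


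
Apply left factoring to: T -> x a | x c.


Common prefix: 'x'
Factored: T -> x T', T' -> a | c


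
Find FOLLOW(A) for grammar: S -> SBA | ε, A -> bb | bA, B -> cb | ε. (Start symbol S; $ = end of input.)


$ ∈ FOLLOW(S). For each A -> αBβ: add FIRST(β)\{ε} to FOLLOW(B); if β nullable, add FOLLOW(A).
FOLLOW(A) = {$, b, c}


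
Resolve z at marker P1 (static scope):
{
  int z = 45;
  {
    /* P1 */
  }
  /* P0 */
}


P1's block does not declare z; resolves to the enclosing declaration at depth 0
z = 45


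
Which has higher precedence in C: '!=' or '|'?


'!=' is equality (level 6); '|' is bitwise OR (level 3)
Higher level binds tighter
'!=' has higher precedence than '|'


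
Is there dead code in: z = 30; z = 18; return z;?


first assignment to z is overwritten before any read
Dead: 'z = 30'


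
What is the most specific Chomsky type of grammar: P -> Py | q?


Left-linear: every RHS is a terminal or one nonterminal followed by a terminal
Classification: Type 3 (Regular)


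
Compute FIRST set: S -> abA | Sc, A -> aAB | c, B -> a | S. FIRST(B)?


Per alternative of B: FIRST(a) = {a}; FIRST(S) = {a}
FIRST(B) = {a}


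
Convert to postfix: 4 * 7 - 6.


Left to right (same or higher precedence on left)
Postfix: 4 7 * 6 -


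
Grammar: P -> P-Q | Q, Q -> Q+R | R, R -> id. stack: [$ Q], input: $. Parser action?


lookahead ∉ {+} so Q won't extend; reduce P -> Q
Action: reduce (P -> Q)


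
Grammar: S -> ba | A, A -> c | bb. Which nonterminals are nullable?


A nonterminal is nullable iff some alternative derives ε (directly, or every symbol in it is nullable)
Nullable: {}


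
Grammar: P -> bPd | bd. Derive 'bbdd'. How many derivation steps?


Derivation: P => bPd => bbdd
Steps: 2


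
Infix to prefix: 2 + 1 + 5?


left-to-right (same/higher precedence on left): tree is (+ (+ 2 1) 5)
Prefix: + + 2 1 5


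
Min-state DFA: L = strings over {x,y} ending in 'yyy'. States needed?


Track the longest suffix of input matching a prefix of 'yyy': 4 classes (prefixes of length 0..3)
Minimal DFA: 4 states


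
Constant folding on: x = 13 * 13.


13 * 13 = 169 at compile time
Optimized: x = 169


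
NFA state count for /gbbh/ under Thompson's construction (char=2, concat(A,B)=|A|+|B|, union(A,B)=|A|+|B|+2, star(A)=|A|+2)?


Syntax tree has 4 char leaf(s), 0 union(s), 0 star(s)
chars contribute 4×2 = 8; each union adds +2; each star adds +2
Total: 8 + 0 + 0 = 8 states


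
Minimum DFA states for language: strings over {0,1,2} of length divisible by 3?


Track length mod 3: states 0..2, accept at 0
Minimal DFA: 3 states


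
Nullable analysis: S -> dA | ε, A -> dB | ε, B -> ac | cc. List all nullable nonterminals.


A nonterminal is nullable iff some alternative derives ε (directly, or every symbol in it is nullable)
Nullable: {A, S}


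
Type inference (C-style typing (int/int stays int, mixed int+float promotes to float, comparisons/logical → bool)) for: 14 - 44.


Operand types: int - int
Rule: mixed int/float promotes to float; int/int stays int
Result type: int


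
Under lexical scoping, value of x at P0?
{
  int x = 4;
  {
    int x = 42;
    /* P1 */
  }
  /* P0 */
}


x declared in the same block as P0
x = 4


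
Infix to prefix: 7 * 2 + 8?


left-to-right (same/higher precedence on left): tree is (+ (* 7 2) 8)
Prefix: + * 7 2 8


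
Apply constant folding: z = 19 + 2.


19 + 2 = 21 at compile time
Optimized: z = 21


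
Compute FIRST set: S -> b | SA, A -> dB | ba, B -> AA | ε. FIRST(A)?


Per alternative of A: FIRST(dB) = {d}; FIRST(ba) = {b}
FIRST(A) = {b, d}


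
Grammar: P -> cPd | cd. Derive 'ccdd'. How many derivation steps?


Derivation: P => cPd => ccdd
Steps: 2


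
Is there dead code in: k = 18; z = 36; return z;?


k is assigned but never read
Dead: 'k = 18'


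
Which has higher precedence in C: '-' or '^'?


'-' is additive (level 9); '^' is bitwise XOR (level 4)
Higher level binds tighter
'-' has higher precedence than '^'


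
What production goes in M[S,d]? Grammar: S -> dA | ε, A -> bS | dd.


For [S, d]: 'd' ∈ FIRST(dA)
Entry: S -> dA


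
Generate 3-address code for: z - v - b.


Break into single-operator statements:
t1 = z - v
t2 = t1 - b


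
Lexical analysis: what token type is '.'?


Pattern: operator symbol
Type: OPERATOR


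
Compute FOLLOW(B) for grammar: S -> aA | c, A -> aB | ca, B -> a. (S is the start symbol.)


$ ∈ FOLLOW(S). For each A -> αBβ: add FIRST(β)\{ε} to FOLLOW(B); if β nullable, add FOLLOW(A).
FOLLOW(B) = {$}


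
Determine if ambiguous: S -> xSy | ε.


balanced x^n…y^n: each string has a unique parse
Unambiguous


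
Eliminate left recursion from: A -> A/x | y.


Left-recursive alternatives: A/x; non-recursive: y
Introduce A': A -> yA', A' -> /xA' | ε


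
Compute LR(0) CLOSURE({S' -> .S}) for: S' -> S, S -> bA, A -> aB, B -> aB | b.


Start: S' -> .S
For each item with dot before a nonterminal B, add B -> .γ for every B-production
Closure: [S' -> .S, S -> .bA]


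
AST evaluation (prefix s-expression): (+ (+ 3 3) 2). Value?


Evaluate inner: (+ 3 3) = 6
Evaluate root: (+ 6 2) = 8
Result: 8


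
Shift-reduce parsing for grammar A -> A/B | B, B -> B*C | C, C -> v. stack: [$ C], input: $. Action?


'C' (not preceded by B*) is the handle for B -> C
Action: reduce (B -> C)


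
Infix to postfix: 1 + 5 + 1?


Left to right (same or higher precedence on left)
Postfix: 1 5 + 1 +


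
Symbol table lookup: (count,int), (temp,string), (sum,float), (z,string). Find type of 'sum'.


Lookup 'sum' → type float


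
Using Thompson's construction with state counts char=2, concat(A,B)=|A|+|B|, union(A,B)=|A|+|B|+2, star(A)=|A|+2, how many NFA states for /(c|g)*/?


Syntax tree has 2 char leaf(s), 1 union(s), 1 star(s)
chars contribute 2×2 = 4; each union adds +2; each star adds +2
Total: 4 + 2 + 2 = 8 states


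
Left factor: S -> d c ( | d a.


Common prefix: 'd'
Factored: S -> d S', S' -> c ( | a


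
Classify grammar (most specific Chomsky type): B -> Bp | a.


Left-linear: every RHS is a terminal or one nonterminal followed by a terminal
Classification: Type 3 (Regular)


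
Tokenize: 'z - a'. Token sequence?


Scan left to right, longest-match per lexeme
Tokens: ID(z), OP(-), ID(a)


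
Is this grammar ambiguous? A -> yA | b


right-linear, alternatives start with distinct terminals 'y' vs 'b': unique leftmost derivation
Unambiguous


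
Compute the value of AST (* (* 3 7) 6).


Evaluate inner: (* 3 7) = 21
Evaluate root: (* 21 6) = 126
Result: 126


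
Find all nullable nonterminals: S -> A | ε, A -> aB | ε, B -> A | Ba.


A nonterminal is nullable iff some alternative derives ε (directly, or every symbol in it is nullable)
Nullable: {A, B, S}


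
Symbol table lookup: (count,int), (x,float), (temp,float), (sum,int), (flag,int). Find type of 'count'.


Lookup 'count' → type int


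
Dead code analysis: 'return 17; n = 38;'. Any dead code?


statement follows a return and is unreachable
Dead: 'n = 38'


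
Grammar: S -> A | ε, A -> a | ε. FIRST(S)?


Per alternative of S: FIRST(A) = {a, ε}; FIRST(ε) = {ε}
FIRST(S) = {a, ε}


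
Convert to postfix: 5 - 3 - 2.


Left to right (same or higher precedence on left)
Postfix: 5 3 - 2 -


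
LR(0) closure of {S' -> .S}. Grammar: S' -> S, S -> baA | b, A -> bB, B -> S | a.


Start: S' -> .S
For each item with dot before a nonterminal B, add B -> .γ for every B-production
Closure: [S' -> .S, S -> .baA, S -> .b]


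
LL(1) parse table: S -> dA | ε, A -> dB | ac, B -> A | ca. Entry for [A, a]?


For [A, a]: 'a' ∈ FIRST(ac)
Entry: A -> ac


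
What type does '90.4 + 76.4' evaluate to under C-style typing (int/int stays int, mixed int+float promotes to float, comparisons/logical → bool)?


Operand types: float + float
Rule: mixed int/float promotes to float; int/int stays int
Result type: float


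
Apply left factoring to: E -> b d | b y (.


Common prefix: 'b'
Factored: E -> b E', E' -> d | y (


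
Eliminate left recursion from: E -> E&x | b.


Left-recursive alternatives: E&x; non-recursive: b
Introduce E': E -> bE', E' -> &xE' | ε


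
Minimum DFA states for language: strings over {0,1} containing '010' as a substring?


KMP-style automaton: 3 progress states + 1 absorbing accept = 4
Minimal DFA: 4 states


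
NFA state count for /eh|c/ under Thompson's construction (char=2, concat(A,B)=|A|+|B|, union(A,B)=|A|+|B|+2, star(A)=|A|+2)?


Syntax tree has 3 char leaf(s), 1 union(s), 0 star(s)
chars contribute 3×2 = 6; each union adds +2; each star adds +2
Total: 6 + 2 + 0 = 8 states


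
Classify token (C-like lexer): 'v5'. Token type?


Pattern: letter/underscore followed by alphanumerics, not a keyword
Type: IDENTIFIER


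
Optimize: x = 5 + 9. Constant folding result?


5 + 9 = 14 at compile time
Optimized: x = 14


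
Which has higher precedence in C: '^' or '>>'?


'>>' is shift (level 8); '^' is bitwise XOR (level 4)
Higher level binds tighter
'>>' has higher precedence than '^'


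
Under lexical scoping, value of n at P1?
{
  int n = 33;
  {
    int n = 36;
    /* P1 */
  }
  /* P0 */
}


n declared in the same block as P1
n = 36


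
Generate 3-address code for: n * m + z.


Break into single-operator statements:
t1 = n * m
t2 = t1 + z


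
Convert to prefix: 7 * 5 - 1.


left-to-right (same/higher precedence on left): tree is (- (* 7 5) 1)
Prefix: - * 7 5 1


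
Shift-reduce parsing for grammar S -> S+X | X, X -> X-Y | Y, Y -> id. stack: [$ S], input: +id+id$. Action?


shift '+' to continue S -> S+X
Action: shift


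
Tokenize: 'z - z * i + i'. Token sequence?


Scan left to right, longest-match per lexeme
Tokens: ID(z), OP(-), ID(z), OP(*), ID(i), OP(+), ID(i)


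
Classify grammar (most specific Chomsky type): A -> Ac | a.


Left-linear: every RHS is a terminal or one nonterminal followed by a terminal
Classification: Type 3 (Regular)


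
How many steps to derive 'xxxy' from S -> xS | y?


Derivation: S => xS => xxS => xxxS => xxxy
Steps: 4


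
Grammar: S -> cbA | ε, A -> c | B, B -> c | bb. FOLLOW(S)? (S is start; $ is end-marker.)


$ ∈ FOLLOW(S). For each A -> αBβ: add FIRST(β)\{ε} to FOLLOW(B); if β nullable, add FOLLOW(A).
FOLLOW(S) = {$}


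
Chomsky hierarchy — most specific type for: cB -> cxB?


LHS has context (more than one symbol) and |LHS| ≤ |RHS|
Classification: Type 1 (Context-Sensitive)


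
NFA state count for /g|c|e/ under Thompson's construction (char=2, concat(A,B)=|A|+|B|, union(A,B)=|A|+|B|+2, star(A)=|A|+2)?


Syntax tree has 3 char leaf(s), 2 union(s), 0 star(s)
chars contribute 3×2 = 6; each union adds +2; each star adds +2
Total: 6 + 4 + 0 = 10 states


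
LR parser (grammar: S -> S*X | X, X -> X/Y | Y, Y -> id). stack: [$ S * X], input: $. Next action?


handle 'S*X' on top; lookahead ∈ FOLLOW(S) = {*, $}
Action: reduce (S -> S*X)


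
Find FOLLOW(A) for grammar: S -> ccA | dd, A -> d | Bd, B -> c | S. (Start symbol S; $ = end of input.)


$ ∈ FOLLOW(S). For each A -> αBβ: add FIRST(β)\{ε} to FOLLOW(B); if β nullable, add FOLLOW(A).
FOLLOW(A) = {$, d}


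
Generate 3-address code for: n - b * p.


Break into single-operator statements:
t1 = b * p
t2 = n - t1
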